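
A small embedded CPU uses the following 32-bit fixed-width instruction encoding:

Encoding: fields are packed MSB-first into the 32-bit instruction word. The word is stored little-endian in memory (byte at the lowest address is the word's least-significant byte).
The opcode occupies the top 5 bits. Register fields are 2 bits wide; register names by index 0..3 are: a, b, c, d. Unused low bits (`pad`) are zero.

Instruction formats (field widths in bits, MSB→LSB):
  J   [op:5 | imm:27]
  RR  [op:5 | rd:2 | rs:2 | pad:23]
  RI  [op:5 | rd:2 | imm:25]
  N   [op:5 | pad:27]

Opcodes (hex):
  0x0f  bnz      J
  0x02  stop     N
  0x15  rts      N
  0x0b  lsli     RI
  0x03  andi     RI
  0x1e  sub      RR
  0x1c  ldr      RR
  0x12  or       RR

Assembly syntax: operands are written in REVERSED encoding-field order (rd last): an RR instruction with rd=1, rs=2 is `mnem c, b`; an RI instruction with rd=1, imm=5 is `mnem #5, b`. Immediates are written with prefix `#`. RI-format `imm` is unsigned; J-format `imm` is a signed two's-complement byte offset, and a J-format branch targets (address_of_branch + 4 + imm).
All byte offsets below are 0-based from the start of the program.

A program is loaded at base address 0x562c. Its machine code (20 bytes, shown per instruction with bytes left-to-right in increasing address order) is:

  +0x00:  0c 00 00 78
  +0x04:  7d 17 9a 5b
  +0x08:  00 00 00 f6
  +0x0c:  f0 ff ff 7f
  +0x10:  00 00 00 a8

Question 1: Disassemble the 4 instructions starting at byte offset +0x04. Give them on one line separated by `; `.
+0x04: 7d 17 9a 5b ⇒ word 0x5b9a177d (little)
  top 5b → 0xb → lsli [RI]
  rd@[26:25]=0x1 ⇒ b
  imm@[24:0]=0x19a177d ⇒ #26875773
+0x08: 00 00 00 f6 ⇒ word 0xf6000000 (little)
  top 5b → 0x1e → sub [RR]
  rd@[26:25]=0x3 ⇒ d
  rs@[24:23]=0x0 ⇒ a
+0x0c: f0 ff ff 7f ⇒ word 0x7ffffff0 (little)
  top 5b → 0xf → bnz [J]
  imm@[26:0]=0x7fffff0 (s27→-16) ⇒ #-16
+0x10: 00 00 00 a8 ⇒ word 0xa8000000 (little)
  top 5b → 0x15 → rts [N]

lsli #26875773, b; sub a, d; bnz #-16; rts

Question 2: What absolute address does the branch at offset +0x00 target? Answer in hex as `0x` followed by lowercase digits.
[00] 0c 00 00 78 → 0x7800000c
  opcode bits[31:27]=0xf: bnz/J
  imm: (w>>0)&0x7ffffff=0xc → #12
  target = base 0x562c + off 0x00 + 4 + imm 12 = 0x563c

0x563c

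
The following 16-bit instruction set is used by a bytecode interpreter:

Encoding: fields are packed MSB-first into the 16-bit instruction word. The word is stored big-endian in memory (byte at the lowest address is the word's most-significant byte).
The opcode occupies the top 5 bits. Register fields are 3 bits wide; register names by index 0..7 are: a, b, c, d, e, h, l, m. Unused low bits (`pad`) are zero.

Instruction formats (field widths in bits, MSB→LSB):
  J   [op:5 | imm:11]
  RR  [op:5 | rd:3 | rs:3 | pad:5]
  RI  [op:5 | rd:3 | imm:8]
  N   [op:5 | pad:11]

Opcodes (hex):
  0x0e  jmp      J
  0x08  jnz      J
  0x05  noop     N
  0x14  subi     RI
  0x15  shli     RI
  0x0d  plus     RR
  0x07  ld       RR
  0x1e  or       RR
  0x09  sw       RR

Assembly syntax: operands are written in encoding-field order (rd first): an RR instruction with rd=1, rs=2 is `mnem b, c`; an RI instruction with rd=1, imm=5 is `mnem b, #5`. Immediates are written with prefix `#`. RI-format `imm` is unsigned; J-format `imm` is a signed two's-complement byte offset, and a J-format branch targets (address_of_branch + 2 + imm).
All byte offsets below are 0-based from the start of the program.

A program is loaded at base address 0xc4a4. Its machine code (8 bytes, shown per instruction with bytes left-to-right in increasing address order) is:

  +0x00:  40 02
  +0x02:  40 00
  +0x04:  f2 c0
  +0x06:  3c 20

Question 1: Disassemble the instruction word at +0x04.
or c, l

@+04  big-endian(f2 c0) = 0xf2c0
  op=0xf2c0>>11=0x1e ⇒ or (RR)
  rd@[10:8]=0x2 ⇒ c
  rs@[7:5]=0x6 ⇒ l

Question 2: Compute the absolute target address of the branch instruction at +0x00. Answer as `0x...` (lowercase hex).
@+00  big-endian(40 02) = 0x4002
  top 5b → 0x8 → jnz [J]
  [10:0] imm=2 = #2
  target = base 0xc4a4 + off 0x00 + 2 + imm 2 = 0xc4a8

0xc4a8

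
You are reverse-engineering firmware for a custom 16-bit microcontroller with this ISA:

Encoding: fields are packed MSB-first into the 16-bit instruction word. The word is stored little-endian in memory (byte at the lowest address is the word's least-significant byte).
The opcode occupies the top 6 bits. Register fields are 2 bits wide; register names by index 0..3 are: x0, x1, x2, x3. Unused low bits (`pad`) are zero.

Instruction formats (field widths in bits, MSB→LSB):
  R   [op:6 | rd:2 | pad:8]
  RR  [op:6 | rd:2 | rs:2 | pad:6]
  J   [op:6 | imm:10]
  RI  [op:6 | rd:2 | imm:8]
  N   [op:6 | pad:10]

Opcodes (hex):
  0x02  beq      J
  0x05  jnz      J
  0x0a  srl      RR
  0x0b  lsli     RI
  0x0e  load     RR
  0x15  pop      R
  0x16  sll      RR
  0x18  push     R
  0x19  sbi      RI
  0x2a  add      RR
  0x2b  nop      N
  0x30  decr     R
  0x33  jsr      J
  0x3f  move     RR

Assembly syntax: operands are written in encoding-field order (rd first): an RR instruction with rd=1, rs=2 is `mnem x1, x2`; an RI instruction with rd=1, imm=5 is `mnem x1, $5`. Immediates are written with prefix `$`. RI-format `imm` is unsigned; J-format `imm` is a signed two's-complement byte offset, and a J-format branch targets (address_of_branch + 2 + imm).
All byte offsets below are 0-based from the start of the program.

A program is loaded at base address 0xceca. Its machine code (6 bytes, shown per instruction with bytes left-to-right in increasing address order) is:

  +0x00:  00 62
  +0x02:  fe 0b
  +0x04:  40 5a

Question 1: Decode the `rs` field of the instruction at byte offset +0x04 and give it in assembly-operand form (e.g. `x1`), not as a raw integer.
x1

+0x04: 40 5a ⇒ word 0x5a40 (little)
  op=0x5a40>>10=0x16 ⇒ sll (RR)
  [9:8] rd=2 = x2
  [7:6] rs=1 = x1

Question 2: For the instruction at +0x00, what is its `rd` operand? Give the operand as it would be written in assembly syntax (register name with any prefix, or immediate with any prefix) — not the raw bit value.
[00] 00 62 → 0x6200
  top 6b → 0x18 → push [R]
  rd: (w>>8)&0x3=0x2 → x2

x2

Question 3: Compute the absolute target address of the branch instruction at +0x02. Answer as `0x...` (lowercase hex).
0xcecc

[02] fe 0b → 0x0bfe
  op=0x0bfe>>10=0x2 ⇒ beq (J)
  imm: (w>>0)&0x3ff=0x3fe (s10→-2) → $-2
  target = base 0xceca + off 0x02 + 2 + imm -2 = 0xcecc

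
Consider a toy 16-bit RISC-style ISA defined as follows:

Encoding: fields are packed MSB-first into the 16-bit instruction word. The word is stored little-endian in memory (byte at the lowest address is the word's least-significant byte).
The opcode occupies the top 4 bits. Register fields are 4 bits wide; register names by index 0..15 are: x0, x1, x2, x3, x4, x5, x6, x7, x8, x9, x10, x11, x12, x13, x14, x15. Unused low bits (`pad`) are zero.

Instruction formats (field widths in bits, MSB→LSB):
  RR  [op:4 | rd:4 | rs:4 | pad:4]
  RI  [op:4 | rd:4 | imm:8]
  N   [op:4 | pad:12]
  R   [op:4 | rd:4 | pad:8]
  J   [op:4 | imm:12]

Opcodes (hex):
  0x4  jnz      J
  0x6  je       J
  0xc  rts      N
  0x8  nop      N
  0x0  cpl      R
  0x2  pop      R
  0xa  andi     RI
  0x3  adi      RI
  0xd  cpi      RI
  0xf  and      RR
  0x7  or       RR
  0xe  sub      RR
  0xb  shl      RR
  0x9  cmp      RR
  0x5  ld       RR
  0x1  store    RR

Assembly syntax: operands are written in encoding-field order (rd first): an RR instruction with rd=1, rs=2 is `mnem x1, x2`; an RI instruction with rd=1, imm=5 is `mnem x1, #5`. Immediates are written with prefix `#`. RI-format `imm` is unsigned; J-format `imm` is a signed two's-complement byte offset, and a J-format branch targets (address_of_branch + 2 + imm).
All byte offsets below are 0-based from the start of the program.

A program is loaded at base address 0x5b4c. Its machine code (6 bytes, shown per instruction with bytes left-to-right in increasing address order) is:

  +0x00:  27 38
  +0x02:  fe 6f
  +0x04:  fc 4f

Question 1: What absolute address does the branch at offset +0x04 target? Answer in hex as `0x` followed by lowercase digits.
0x5b4e

@+04  little-endian(fc 4f) = 0x4ffc
  op=0x4ffc>>12=0x4 ⇒ jnz (J)
  imm: (w>>0)&0xfff=0xffc (s12→-4) → #-4
  target = base 0x5b4c + off 0x04 + 2 + imm -4 = 0x5b4e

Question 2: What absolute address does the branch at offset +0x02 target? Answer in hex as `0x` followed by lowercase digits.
+0x02: fe 6f ⇒ word 0x6ffe (little)
  top 4b → 0x6 → je [J]
  imm: (w>>0)&0xfff=0xffe (s12→-2) → #-2
  target = base 0x5b4c + off 0x02 + 2 + imm -2 = 0x5b4e

0x5b4e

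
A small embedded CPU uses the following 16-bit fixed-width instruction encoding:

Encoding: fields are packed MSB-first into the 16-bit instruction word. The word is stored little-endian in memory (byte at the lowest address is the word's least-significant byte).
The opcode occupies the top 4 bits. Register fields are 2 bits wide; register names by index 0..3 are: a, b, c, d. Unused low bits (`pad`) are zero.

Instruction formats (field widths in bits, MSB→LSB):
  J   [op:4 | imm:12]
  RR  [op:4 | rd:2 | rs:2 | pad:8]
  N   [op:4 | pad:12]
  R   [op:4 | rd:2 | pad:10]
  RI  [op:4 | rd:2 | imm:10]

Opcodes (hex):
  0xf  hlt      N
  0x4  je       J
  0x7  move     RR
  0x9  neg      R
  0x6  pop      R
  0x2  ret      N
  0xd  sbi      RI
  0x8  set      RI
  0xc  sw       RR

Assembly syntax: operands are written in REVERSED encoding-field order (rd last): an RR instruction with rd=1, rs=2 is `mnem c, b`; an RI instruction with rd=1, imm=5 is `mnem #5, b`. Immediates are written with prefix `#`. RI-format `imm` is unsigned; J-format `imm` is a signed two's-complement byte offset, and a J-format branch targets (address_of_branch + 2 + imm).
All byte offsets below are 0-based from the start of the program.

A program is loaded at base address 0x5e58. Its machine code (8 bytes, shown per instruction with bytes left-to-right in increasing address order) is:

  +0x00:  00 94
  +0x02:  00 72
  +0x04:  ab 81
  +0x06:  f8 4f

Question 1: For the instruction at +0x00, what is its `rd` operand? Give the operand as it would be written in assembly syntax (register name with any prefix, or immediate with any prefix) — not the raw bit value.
b

off 0x00: read 00 94 as little → 0x9400
  op=0x9400>>12=0x9 ⇒ neg (R)
  [11:10] rd=1 = b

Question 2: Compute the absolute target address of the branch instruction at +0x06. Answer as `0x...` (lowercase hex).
0x5e58

@+06  little-endian(f8 4f) = 0x4ff8
  opcode bits[15:12]=0x4: je/J
  imm: (w>>0)&0xfff=0xff8 (s12→-8) → #-8
  target = base 0x5e58 + off 0x06 + 2 + imm -8 = 0x5e58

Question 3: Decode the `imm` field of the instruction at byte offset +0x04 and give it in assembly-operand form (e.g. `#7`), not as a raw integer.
#427

@+04  little-endian(ab 81) = 0x81ab
  top 4b → 0x8 → set [RI]
  rd@[11:10]=0x0 ⇒ a
  imm@[9:0]=0x1ab ⇒ #427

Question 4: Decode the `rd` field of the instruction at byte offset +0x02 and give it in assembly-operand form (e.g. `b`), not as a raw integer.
@+02  little-endian(00 72) = 0x7200
  op=0x7200>>12=0x7 ⇒ move (RR)
  rd: (w>>10)&0x3=0x0 → a
  rs: (w>>8)&0x3=0x2 → c

a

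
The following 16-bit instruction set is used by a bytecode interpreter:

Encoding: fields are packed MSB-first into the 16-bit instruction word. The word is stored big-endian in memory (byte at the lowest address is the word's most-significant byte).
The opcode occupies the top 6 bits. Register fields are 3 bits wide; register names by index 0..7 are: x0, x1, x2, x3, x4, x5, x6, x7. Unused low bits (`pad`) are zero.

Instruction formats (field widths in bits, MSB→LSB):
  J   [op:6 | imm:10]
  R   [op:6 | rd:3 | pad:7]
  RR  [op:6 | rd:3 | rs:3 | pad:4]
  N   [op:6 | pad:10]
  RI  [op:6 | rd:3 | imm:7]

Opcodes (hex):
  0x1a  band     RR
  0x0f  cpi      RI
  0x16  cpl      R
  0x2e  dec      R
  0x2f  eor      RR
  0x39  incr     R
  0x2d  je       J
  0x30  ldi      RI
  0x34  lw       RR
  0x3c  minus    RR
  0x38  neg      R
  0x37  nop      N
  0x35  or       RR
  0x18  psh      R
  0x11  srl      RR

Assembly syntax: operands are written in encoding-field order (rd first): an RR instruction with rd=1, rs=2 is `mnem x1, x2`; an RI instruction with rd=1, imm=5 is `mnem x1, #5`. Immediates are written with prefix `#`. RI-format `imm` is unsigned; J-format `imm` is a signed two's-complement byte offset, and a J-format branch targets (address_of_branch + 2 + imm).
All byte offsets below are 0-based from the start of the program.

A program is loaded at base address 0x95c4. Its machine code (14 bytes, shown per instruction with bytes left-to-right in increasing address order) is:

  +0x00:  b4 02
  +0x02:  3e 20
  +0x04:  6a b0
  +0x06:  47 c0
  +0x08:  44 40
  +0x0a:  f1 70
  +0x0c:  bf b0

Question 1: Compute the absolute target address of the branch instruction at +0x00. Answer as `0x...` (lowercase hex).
0x95c8

[00] b4 02 → 0xb402
  top 6b → 0x2d → je [J]
  imm@[9:0]=0x2 ⇒ #2
  target = base 0x95c4 + off 0x00 + 2 + imm 2 = 0x95c8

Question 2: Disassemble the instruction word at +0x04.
off 0x04: read 6a b0 as big → 0x6ab0
  op=0x6ab0>>10=0x1a ⇒ band (RR)
  [9:7] rd=5 = x5
  [6:4] rs=3 = x3

band x5, x3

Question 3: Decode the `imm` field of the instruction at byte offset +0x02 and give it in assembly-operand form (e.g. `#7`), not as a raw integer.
off 0x02: read 3e 20 as big → 0x3e20
  top 6b → 0xf → cpi [RI]
  [9:7] rd=4 = x4
  [6:0] imm=32 = #32

#32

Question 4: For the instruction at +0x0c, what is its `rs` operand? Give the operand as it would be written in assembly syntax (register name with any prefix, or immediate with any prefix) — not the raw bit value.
x3

off 0x0c: read bf b0 as big → 0xbfb0
  opcode bits[15:10]=0x2f: eor/RR
  rd@[9:7]=0x7 ⇒ x7
  rs@[6:4]=0x3 ⇒ x3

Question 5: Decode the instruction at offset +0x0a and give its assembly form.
+0x0a: f1 70 ⇒ word 0xf170 (big)
  opcode bits[15:10]=0x3c: minus/RR
  [9:7] rd=2 = x2
  [6:4] rs=7 = x7

minus x2, x7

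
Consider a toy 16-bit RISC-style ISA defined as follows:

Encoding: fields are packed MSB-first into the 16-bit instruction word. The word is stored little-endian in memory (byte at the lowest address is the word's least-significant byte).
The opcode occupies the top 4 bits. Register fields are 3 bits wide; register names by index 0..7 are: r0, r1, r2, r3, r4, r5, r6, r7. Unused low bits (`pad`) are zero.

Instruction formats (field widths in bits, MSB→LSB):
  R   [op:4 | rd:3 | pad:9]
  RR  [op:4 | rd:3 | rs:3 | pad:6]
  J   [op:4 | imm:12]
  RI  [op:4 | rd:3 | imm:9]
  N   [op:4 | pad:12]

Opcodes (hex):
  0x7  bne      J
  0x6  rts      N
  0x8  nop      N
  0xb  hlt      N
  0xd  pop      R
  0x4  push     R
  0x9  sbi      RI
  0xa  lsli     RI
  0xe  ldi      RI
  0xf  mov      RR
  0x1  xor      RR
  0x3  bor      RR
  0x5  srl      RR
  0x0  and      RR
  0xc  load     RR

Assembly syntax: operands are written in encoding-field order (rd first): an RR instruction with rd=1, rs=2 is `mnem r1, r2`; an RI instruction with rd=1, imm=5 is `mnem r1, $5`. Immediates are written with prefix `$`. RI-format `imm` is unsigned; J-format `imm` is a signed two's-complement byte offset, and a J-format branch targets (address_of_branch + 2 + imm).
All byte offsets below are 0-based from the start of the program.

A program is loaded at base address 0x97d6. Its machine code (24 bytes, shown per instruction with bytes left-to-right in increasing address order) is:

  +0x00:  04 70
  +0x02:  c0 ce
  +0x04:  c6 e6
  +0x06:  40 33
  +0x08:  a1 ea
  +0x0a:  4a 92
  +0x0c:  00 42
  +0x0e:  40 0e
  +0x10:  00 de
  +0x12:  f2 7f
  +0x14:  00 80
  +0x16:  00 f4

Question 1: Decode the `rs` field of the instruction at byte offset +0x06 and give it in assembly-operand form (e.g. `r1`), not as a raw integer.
r5

off 0x06: read 40 33 as little → 0x3340
  top 4b → 0x3 → bor [RR]
  rd@[11:9]=0x1 ⇒ r1
  rs@[8:6]=0x5 ⇒ r5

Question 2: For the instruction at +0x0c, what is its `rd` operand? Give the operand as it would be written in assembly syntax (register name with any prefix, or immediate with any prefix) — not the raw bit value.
[0c] 00 42 → 0x4200
  top 4b → 0x4 → push [R]
  rd@[11:9]=0x1 ⇒ r1

r1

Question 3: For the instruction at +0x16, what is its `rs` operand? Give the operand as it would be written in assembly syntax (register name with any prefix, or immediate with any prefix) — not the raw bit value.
r0

+0x16: 00 f4 ⇒ word 0xf400 (little)
  top 4b → 0xf → mov [RR]
  [11:9] rd=2 = r2
  [8:6] rs=0 = r0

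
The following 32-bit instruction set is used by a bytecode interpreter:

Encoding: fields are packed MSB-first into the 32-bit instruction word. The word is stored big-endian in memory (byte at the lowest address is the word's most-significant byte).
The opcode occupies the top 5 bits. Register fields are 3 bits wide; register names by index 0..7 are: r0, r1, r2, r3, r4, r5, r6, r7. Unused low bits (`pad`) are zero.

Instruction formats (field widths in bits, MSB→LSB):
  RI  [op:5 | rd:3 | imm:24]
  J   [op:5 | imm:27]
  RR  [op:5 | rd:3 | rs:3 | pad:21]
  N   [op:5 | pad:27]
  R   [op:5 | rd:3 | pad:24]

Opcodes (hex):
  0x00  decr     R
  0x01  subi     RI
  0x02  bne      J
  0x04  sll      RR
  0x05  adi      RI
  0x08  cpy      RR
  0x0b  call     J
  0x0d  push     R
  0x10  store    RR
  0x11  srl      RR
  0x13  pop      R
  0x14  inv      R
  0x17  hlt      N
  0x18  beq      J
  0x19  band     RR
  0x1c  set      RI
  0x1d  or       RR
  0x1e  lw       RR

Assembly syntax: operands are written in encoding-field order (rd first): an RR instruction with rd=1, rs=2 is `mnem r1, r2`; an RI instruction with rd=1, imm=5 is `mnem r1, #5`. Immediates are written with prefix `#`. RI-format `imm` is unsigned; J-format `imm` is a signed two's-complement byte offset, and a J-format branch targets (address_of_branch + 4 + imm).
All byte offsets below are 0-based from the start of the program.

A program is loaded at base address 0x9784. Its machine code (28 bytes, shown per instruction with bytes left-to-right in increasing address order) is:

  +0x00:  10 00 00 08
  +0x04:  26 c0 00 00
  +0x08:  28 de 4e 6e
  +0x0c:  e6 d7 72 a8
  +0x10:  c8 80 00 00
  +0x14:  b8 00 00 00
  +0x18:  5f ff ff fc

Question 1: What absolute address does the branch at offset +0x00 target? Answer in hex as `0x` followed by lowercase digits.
off 0x00: read 10 00 00 08 as big → 0x10000008
  top 5b → 0x2 → bne [J]
  [26:0] imm=8 = #8
  target = base 0x9784 + off 0x00 + 4 + imm 8 = 0x9790

0x9790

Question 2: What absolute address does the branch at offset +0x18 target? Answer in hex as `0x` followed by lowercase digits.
@+18  big-endian(5f ff ff fc) = 0x5ffffffc
  opcode bits[31:27]=0xb: call/J
  [26:0] imm=134217724 (s27→-4) = #-4
  target = base 0x9784 + off 0x18 + 4 + imm -4 = 0x979c

0x979c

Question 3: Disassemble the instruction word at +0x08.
adi r0, #14569070

[08] 28 de 4e 6e → 0x28de4e6e
  opcode bits[31:27]=0x5: adi/RI
  [26:24] rd=0 = r0
  [23:0] imm=14569070 = #14569070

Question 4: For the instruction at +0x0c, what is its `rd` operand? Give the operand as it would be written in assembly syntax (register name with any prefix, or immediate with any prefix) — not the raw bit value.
@+0c  big-endian(e6 d7 72 a8) = 0xe6d772a8
  opcode bits[31:27]=0x1c: set/RI
  rd@[26:24]=0x6 ⇒ r6
  imm@[23:0]=0xd772a8 ⇒ #14119592

r6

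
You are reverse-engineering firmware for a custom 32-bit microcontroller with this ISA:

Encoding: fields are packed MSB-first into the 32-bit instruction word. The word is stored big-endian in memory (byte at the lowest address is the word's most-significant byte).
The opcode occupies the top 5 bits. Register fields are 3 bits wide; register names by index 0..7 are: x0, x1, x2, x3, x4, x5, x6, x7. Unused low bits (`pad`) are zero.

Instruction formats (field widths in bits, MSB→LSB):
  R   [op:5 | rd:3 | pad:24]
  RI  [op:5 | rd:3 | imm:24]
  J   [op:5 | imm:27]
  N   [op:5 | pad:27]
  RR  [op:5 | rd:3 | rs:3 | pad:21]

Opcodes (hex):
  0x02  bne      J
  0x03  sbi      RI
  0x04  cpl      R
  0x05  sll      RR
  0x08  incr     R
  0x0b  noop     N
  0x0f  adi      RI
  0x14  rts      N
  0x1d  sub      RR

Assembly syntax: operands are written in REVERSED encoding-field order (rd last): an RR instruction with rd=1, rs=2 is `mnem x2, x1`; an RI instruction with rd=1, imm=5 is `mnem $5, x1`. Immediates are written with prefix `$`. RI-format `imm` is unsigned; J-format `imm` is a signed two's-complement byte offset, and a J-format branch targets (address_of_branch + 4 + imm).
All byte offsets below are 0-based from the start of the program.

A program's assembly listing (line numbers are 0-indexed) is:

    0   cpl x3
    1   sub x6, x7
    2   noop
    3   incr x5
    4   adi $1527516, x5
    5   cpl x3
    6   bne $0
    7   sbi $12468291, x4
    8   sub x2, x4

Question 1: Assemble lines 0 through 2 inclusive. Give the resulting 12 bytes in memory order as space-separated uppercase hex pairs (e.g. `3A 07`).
23 00 00 00 EF C0 00 00 58 00 00 00

L0: cpl op=0x4:5|rd=3:3|pad=0:24 ⇒ 0x23000000 ⇒ big 23 00 00 00
L1: sub op=0x1d:5|rd=7:3|rs=6:3|pad=0:21 ⇒ 0xefc00000 ⇒ big ef c0 00 00
L2: noop op=0xb:5|pad=0:27 ⇒ 0x58000000 ⇒ big 58 00 00 00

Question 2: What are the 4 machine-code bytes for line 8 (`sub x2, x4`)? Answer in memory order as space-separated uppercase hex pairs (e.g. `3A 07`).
EC 40 00 00

line 8 (sub): pack op=0x1d:5|rd=4:3|rs=2:3|pad=0:21 = 0xec400000; big→ ec 40 00 00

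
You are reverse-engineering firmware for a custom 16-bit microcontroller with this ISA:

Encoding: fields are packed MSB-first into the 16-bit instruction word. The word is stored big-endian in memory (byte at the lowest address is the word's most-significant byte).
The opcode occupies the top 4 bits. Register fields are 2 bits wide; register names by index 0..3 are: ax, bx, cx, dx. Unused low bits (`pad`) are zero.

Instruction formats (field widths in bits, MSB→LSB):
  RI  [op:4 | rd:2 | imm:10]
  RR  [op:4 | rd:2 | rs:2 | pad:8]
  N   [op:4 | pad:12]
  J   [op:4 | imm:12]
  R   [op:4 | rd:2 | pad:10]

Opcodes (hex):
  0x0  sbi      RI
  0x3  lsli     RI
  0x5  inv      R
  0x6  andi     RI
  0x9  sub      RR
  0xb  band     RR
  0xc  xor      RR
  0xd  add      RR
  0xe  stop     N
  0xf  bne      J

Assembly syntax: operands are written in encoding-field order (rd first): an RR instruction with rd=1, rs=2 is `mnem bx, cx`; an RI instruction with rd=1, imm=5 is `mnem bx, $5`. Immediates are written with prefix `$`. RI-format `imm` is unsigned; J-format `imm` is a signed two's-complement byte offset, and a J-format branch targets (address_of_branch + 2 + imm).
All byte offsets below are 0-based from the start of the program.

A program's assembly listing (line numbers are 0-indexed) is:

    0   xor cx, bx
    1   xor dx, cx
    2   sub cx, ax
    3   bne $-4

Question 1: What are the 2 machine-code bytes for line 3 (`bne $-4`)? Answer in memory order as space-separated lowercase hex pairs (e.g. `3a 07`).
ff fc

line 3 (bne): pack op=0xf:4|imm=-4:12 = 0xfffc; big→ ff fc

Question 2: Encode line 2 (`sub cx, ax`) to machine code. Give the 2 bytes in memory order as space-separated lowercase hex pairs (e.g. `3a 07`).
line 2 (sub): pack op=0x9:4|rd=2:2|rs=0:2|pad=0:8 = 0x9800; big→ 98 00

98 00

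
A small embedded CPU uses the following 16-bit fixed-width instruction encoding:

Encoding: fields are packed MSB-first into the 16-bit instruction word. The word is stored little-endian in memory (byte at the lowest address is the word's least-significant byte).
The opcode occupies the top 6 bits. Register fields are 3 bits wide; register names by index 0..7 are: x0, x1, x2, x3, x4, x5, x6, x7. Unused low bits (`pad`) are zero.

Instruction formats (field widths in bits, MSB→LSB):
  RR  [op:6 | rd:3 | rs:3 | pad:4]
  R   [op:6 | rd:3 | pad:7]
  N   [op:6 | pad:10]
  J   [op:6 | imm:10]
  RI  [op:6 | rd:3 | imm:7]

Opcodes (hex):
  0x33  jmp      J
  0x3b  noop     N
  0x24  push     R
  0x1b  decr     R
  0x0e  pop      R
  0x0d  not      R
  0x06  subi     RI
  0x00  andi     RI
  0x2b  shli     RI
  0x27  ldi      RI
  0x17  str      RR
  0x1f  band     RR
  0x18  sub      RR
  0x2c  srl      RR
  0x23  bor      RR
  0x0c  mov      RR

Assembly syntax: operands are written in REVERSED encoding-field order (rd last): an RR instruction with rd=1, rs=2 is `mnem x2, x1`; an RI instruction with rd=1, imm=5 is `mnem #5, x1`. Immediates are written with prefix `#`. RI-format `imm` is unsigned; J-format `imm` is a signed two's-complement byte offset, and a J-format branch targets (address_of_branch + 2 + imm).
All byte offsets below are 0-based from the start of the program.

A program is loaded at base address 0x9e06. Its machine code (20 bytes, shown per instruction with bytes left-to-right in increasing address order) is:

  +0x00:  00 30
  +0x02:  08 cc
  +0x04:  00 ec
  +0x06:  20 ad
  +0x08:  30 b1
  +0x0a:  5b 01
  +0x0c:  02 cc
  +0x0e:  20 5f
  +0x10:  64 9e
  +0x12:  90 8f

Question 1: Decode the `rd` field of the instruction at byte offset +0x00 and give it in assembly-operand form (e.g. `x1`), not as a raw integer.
+0x00: 00 30 ⇒ word 0x3000 (little)
  op=0x3000>>10=0xc ⇒ mov (RR)
  [9:7] rd=0 = x0
  [6:4] rs=0 = x0

x0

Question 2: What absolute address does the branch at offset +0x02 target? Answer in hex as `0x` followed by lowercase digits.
0x9e12

+0x02: 08 cc ⇒ word 0xcc08 (little)
  op=0xcc08>>10=0x33 ⇒ jmp (J)
  [9:0] imm=8 = #8
  target = base 0x9e06 + off 0x02 + 2 + imm 8 = 0x9e12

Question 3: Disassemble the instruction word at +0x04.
noop

+0x04: 00 ec ⇒ word 0xec00 (little)
  opcode bits[15:10]=0x3b: noop/N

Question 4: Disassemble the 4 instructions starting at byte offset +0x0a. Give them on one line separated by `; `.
andi #91, x2; jmp #2; str x2, x6; ldi #100, x4

[0a] 5b 01 → 0x015b
  opcode bits[15:10]=0x0: andi/RI
  rd: (w>>7)&0x7=0x2 → x2
  imm: (w>>0)&0x7f=0x5b → #91
[0c] 02 cc → 0xcc02
  opcode bits[15:10]=0x33: jmp/J
  imm: (w>>0)&0x3ff=0x2 → #2
[0e] 20 5f → 0x5f20
  opcode bits[15:10]=0x17: str/RR
  rd: (w>>7)&0x7=0x6 → x6
  rs: (w>>4)&0x7=0x2 → x2
[10] 64 9e → 0x9e64
  opcode bits[15:10]=0x27: ldi/RI
  rd: (w>>7)&0x7=0x4 → x4
  imm: (w>>0)&0x7f=0x64 → #100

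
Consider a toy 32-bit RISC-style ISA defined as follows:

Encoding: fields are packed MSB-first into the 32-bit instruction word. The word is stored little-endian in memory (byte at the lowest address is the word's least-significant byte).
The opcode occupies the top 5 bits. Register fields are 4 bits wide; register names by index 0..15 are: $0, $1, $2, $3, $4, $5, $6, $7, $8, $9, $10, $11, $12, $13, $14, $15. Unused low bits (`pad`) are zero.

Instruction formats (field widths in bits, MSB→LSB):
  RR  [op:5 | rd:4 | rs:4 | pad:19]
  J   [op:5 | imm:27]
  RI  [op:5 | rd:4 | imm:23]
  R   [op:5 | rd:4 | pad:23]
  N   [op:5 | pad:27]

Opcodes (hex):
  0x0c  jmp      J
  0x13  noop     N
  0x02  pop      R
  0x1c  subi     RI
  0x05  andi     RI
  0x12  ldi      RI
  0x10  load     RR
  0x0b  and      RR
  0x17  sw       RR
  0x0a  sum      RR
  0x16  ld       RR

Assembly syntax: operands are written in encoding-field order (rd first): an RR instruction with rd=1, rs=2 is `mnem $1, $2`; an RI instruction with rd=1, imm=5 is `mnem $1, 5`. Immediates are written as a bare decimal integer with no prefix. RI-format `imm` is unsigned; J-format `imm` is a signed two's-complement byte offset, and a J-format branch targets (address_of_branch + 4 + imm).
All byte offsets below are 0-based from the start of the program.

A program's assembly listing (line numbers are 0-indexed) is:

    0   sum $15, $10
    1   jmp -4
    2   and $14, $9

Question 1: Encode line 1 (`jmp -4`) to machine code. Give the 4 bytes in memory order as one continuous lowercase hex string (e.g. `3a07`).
fcffff67

L1: jmp op=0xc:5|imm=-4:27 ⇒ 0x67fffffc ⇒ little fc ff ff 67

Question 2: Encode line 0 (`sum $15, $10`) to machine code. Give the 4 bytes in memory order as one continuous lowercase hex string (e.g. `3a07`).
0000d057

L0: sum op=0xa:5|rd=15:4|rs=10:4|pad=0:19 ⇒ 0x57d00000 ⇒ little 00 00 d0 57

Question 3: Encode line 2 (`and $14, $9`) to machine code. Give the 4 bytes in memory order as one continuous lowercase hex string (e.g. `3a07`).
0000485f

L2: and op=0xb:5|rd=14:4|rs=9:4|pad=0:19 ⇒ 0x5f480000 ⇒ little 00 00 48 5f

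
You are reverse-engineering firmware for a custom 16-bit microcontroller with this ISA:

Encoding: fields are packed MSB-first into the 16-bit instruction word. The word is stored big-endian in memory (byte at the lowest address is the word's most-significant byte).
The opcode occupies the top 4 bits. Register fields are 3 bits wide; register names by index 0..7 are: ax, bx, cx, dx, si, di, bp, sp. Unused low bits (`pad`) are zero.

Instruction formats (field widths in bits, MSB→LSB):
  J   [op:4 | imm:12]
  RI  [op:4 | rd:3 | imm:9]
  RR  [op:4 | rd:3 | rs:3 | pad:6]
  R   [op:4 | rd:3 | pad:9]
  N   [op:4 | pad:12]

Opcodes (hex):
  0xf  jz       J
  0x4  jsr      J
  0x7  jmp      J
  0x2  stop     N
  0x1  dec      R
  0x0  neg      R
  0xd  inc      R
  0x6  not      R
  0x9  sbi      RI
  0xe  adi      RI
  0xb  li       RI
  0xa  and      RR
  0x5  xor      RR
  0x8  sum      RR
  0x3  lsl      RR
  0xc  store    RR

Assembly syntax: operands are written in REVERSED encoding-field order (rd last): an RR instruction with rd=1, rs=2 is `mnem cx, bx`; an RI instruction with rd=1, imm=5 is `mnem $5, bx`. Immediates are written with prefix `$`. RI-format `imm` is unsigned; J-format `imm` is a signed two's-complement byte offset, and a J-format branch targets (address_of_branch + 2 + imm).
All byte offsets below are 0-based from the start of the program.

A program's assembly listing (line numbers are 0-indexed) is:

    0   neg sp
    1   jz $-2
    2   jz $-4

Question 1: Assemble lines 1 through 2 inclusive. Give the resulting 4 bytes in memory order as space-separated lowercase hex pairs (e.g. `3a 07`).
ff fe ff fc

L1: jz op=0xf:4|imm=-2:12 ⇒ 0xfffe ⇒ big ff fe
L2: jz op=0xf:4|imm=-4:12 ⇒ 0xfffc ⇒ big ff fc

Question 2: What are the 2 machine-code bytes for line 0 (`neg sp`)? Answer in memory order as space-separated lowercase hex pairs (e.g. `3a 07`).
L0: neg op=0x0:4|rd=7:3|pad=0:9 ⇒ 0x0e00 ⇒ big 0e 00

0e 00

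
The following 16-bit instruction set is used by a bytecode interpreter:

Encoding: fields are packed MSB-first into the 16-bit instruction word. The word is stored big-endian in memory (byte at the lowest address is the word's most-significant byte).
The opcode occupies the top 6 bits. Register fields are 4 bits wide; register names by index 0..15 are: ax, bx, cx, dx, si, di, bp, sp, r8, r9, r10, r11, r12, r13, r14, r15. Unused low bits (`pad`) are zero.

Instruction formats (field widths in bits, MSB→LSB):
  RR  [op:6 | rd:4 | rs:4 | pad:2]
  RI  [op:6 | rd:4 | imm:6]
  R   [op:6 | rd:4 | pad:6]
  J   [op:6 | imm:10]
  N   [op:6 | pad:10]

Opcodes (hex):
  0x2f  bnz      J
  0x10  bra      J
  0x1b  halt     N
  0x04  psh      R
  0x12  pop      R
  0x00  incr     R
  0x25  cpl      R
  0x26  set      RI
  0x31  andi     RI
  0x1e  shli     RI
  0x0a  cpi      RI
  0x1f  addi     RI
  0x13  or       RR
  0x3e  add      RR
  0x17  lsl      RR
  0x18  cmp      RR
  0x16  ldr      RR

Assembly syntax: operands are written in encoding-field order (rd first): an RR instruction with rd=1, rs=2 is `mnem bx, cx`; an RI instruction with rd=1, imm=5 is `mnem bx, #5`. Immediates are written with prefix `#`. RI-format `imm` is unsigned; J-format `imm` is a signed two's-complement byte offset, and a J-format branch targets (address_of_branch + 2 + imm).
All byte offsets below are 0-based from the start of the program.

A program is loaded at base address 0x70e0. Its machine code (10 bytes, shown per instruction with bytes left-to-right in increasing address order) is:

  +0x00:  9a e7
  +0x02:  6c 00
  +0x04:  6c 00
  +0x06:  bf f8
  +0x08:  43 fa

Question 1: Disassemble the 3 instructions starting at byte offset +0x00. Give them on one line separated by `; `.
set r11, #39; halt; halt

off 0x00: read 9a e7 as big → 0x9ae7
  top 6b → 0x26 → set [RI]
  rd@[9:6]=0xb ⇒ r11
  imm@[5:0]=0x27 ⇒ #39
off 0x02: read 6c 00 as big → 0x6c00
  top 6b → 0x1b → halt [N]
off 0x04: read 6c 00 as big → 0x6c00
  top 6b → 0x1b → halt [N]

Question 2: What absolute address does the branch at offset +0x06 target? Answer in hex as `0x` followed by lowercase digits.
0x70e0

+0x06: bf f8 ⇒ word 0xbff8 (big)
  top 6b → 0x2f → bnz [J]
  [9:0] imm=1016 (s10→-8) = #-8
  target = base 0x70e0 + off 0x06 + 2 + imm -8 = 0x70e0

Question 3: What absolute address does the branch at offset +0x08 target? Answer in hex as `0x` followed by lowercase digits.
[08] 43 fa → 0x43fa
  op=0x43fa>>10=0x10 ⇒ bra (J)
  [9:0] imm=1018 (s10→-6) = #-6
  target = base 0x70e0 + off 0x08 + 2 + imm -6 = 0x70e4

0x70e4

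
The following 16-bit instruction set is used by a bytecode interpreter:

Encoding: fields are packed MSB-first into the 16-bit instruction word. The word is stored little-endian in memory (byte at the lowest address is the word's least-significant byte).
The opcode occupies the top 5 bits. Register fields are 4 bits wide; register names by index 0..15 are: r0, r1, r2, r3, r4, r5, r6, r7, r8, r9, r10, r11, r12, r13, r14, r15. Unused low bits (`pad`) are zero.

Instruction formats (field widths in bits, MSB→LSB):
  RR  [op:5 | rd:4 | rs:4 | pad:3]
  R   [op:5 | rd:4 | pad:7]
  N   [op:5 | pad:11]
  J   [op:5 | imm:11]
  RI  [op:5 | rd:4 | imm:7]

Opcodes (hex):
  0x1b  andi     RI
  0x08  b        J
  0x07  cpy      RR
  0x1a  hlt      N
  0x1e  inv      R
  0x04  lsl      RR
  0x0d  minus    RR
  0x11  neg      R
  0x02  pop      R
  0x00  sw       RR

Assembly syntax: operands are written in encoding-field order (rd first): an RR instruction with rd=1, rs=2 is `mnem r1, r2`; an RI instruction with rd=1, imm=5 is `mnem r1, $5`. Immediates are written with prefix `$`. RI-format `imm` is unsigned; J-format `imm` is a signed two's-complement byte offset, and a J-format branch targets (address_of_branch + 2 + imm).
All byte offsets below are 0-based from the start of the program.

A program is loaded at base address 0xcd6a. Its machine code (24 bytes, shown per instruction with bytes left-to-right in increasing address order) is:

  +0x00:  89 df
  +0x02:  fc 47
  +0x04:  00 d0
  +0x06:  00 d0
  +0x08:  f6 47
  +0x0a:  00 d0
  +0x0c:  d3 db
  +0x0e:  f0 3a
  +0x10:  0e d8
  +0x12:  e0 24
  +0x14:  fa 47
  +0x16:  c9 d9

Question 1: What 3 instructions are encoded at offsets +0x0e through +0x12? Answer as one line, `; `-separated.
off 0x0e: read f0 3a as little → 0x3af0
  opcode bits[15:11]=0x7: cpy/RR
  rd: (w>>7)&0xf=0x5 → r5
  rs: (w>>3)&0xf=0xe → r14
off 0x10: read 0e d8 as little → 0xd80e
  opcode bits[15:11]=0x1b: andi/RI
  rd: (w>>7)&0xf=0x0 → r0
  imm: (w>>0)&0x7f=0xe → $14
off 0x12: read e0 24 as little → 0x24e0
  opcode bits[15:11]=0x4: lsl/RR
  rd: (w>>7)&0xf=0x9 → r9
  rs: (w>>3)&0xf=0xc → r12

cpy r5, r14; andi r0, $14; lsl r9, r12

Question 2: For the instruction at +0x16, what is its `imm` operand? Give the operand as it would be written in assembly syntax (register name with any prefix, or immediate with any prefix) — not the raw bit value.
$73

off 0x16: read c9 d9 as little → 0xd9c9
  top 5b → 0x1b → andi [RI]
  rd: (w>>7)&0xf=0x3 → r3
  imm: (w>>0)&0x7f=0x49 → $73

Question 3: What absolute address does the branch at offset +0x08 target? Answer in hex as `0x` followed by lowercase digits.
[08] f6 47 → 0x47f6
  opcode bits[15:11]=0x8: b/J
  [10:0] imm=2038 (s11→-10) = $-10
  target = base 0xcd6a + off 0x08 + 2 + imm -10 = 0xcd6a

0xcd6a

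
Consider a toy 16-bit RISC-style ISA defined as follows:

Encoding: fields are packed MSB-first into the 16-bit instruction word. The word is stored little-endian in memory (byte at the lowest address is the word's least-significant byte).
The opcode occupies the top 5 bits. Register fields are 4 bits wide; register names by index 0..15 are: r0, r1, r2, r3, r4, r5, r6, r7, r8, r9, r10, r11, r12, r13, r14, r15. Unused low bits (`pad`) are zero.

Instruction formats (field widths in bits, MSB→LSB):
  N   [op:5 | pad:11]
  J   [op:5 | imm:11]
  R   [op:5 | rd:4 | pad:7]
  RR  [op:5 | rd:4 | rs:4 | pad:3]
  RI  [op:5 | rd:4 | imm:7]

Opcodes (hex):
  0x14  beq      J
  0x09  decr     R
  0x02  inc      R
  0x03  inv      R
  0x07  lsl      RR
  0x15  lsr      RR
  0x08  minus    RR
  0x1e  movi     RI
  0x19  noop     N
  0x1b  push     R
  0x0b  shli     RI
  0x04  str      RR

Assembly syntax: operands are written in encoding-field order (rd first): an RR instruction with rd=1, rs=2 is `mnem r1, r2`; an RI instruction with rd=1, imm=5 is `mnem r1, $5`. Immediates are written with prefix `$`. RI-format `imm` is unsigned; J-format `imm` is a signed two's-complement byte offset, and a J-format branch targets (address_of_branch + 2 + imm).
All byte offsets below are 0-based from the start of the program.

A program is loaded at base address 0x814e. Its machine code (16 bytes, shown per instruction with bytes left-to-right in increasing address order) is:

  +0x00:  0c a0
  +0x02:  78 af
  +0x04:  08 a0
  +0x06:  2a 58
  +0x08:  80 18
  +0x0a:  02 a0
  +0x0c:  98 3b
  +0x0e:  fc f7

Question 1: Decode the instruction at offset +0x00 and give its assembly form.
off 0x00: read 0c a0 as little → 0xa00c
  opcode bits[15:11]=0x14: beq/J
  imm@[10:0]=0xc ⇒ $12

beq $12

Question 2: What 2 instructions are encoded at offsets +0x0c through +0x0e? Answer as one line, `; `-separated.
@+0c  little-endian(98 3b) = 0x3b98
  top 5b → 0x7 → lsl [RR]
  rd: (w>>7)&0xf=0x7 → r7
  rs: (w>>3)&0xf=0x3 → r3
@+0e  little-endian(fc f7) = 0xf7fc
  top 5b → 0x1e → movi [RI]
  rd: (w>>7)&0xf=0xf → r15
  imm: (w>>0)&0x7f=0x7c → $124

lsl r7, r3; movi r15, $124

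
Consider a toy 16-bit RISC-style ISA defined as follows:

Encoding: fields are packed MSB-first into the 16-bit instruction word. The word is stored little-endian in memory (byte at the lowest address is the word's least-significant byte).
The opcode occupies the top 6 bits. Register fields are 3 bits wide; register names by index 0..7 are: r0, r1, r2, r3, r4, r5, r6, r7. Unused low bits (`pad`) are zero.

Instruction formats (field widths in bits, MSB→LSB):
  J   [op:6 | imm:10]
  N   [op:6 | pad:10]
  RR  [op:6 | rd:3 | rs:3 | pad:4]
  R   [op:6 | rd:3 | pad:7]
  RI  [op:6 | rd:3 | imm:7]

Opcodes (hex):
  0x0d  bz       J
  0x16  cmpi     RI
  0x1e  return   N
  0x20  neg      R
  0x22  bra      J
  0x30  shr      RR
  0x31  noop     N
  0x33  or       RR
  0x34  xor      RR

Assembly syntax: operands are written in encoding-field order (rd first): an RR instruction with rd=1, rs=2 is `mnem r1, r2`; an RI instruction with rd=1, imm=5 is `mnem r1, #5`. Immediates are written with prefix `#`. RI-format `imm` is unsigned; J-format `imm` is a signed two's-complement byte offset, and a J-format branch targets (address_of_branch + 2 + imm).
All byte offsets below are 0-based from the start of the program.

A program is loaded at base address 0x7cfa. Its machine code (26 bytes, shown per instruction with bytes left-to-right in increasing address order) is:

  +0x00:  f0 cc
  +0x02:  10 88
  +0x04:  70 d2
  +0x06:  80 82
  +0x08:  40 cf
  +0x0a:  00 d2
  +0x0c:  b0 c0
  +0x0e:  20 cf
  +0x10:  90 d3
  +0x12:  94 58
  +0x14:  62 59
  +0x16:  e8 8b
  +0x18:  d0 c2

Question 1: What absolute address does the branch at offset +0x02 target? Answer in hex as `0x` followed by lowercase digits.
0x7d0e

off 0x02: read 10 88 as little → 0x8810
  top 6b → 0x22 → bra [J]
  imm@[9:0]=0x10 ⇒ #16
  target = base 0x7cfa + off 0x02 + 2 + imm 16 = 0x7d0e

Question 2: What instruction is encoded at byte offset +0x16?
off 0x16: read e8 8b as little → 0x8be8
  opcode bits[15:10]=0x22: bra/J
  imm@[9:0]=0x3e8 (s10→-24) ⇒ #-24

bra #-24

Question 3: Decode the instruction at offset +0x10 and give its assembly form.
xor r7, r1

[10] 90 d3 → 0xd390
  top 6b → 0x34 → xor [RR]
  [9:7] rd=7 = r7
  [6:4] rs=1 = r1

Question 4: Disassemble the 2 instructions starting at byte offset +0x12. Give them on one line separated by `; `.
cmpi r1, #20; cmpi r2, #98

off 0x12: read 94 58 as little → 0x5894
  op=0x5894>>10=0x16 ⇒ cmpi (RI)
  rd: (w>>7)&0x7=0x1 → r1
  imm: (w>>0)&0x7f=0x14 → #20
off 0x14: read 62 59 as little → 0x5962
  op=0x5962>>10=0x16 ⇒ cmpi (RI)
  rd: (w>>7)&0x7=0x2 → r2
  imm: (w>>0)&0x7f=0x62 → #98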